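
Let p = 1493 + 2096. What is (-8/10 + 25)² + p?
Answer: 104366/25 ≈ 4174.6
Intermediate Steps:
p = 3589
(-8/10 + 25)² + p = (-8/10 + 25)² + 3589 = (-8*⅒ + 25)² + 3589 = (-⅘ + 25)² + 3589 = (121/5)² + 3589 = 14641/25 + 3589 = 104366/25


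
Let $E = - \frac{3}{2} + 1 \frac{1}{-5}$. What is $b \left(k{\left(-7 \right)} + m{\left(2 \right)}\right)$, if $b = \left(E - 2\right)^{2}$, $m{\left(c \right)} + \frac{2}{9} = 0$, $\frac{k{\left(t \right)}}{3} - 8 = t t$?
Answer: $\frac{2104153}{900} \approx 2337.9$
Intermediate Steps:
$k{\left(t \right)} = 24 + 3 t^{2}$ ($k{\left(t \right)} = 24 + 3 t t = 24 + 3 t^{2}$)
$m{\left(c \right)} = - \frac{2}{9}$ ($m{\left(c \right)} = - \frac{2}{9} + 0 = - \frac{2}{9}$)
$E = - \frac{17}{10}$ ($E = \left(-3\right) \frac{1}{2} + 1 \left(- \frac{1}{5}\right) = - \frac{3}{2} - \frac{1}{5} = - \frac{17}{10} \approx -1.7$)
$b = \frac{1369}{100}$ ($b = \left(- \frac{17}{10} - 2\right)^{2} = \left(- \frac{37}{10}\right)^{2} = \frac{1369}{100} \approx 13.69$)
$b \left(k{\left(-7 \right)} + m{\left(2 \right)}\right) = \frac{1369 \left(\left(24 + 3 \left(-7\right)^{2}\right) - \frac{2}{9}\right)}{100} = \frac{1369 \left(\left(24 + 3 \cdot 49\right) - \frac{2}{9}\right)}{100} = \frac{1369 \left(\left(24 + 147\right) - \frac{2}{9}\right)}{100} = \frac{1369 \left(171 - \frac{2}{9}\right)}{100} = \frac{1369}{100} \cdot \frac{1537}{9} = \frac{2104153}{900}$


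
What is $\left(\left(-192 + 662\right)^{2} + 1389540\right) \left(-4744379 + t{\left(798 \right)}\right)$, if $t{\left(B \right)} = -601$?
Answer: $-7641505591200$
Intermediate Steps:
$\left(\left(-192 + 662\right)^{2} + 1389540\right) \left(-4744379 + t{\left(798 \right)}\right) = \left(\left(-192 + 662\right)^{2} + 1389540\right) \left(-4744379 - 601\right) = \left(470^{2} + 1389540\right) \left(-4744980\right) = \left(220900 + 1389540\right) \left(-4744980\right) = 1610440 \left(-4744980\right) = -7641505591200$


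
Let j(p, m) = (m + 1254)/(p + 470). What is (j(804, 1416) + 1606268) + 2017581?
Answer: 2308393148/637 ≈ 3.6239e+6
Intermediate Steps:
j(p, m) = (1254 + m)/(470 + p)
(j(804, 1416) + 1606268) + 2017581 = ((1254 + 1416)/(470 + 804) + 1606268) + 2017581 = (2670/1274 + 1606268) + 2017581 = ((1/1274)*2670 + 1606268) + 2017581 = (1335/637 + 1606268) + 2017581 = 1023194051/637 + 2017581 = 2308393148/637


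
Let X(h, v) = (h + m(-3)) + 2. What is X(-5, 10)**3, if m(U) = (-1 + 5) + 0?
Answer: 1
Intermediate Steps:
m(U) = 4 (m(U) = 4 + 0 = 4)
X(h, v) = 6 + h (X(h, v) = (h + 4) + 2 = (4 + h) + 2 = 6 + h)
X(-5, 10)**3 = (6 - 5)**3 = 1**3 = 1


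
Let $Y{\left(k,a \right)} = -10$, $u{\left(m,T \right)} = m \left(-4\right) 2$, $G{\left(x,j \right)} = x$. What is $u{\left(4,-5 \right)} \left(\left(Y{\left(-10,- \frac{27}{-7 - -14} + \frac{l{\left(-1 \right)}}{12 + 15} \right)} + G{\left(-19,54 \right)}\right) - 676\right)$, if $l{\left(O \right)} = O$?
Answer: $22560$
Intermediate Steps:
$u{\left(m,T \right)} = - 8 m$ ($u{\left(m,T \right)} = - 4 m 2 = - 8 m$)
$u{\left(4,-5 \right)} \left(\left(Y{\left(-10,- \frac{27}{-7 - -14} + \frac{l{\left(-1 \right)}}{12 + 15} \right)} + G{\left(-19,54 \right)}\right) - 676\right) = \left(-8\right) 4 \left(\left(-10 - 19\right) - 676\right) = - 32 \left(-29 - 676\right) = \left(-32\right) \left(-705\right) = 22560$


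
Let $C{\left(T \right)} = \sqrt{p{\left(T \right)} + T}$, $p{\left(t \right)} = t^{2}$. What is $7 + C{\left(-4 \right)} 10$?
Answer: $7 + 20 \sqrt{3} \approx 41.641$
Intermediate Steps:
$C{\left(T \right)} = \sqrt{T + T^{2}}$ ($C{\left(T \right)} = \sqrt{T^{2} + T} = \sqrt{T + T^{2}}$)
$7 + C{\left(-4 \right)} 10 = 7 + \sqrt{- 4 \left(1 - 4\right)} 10 = 7 + \sqrt{\left(-4\right) \left(-3\right)} 10 = 7 + \sqrt{12} \cdot 10 = 7 + 2 \sqrt{3} \cdot 10 = 7 + 20 \sqrt{3}$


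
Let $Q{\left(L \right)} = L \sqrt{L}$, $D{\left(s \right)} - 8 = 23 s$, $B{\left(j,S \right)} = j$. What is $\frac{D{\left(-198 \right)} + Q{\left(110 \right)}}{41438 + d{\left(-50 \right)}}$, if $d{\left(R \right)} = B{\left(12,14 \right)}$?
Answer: $- \frac{2273}{20725} + \frac{11 \sqrt{110}}{4145} \approx -0.081841$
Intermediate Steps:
$d{\left(R \right)} = 12$
$D{\left(s \right)} = 8 + 23 s$
$Q{\left(L \right)} = L^{\frac{3}{2}}$
$\frac{D{\left(-198 \right)} + Q{\left(110 \right)}}{41438 + d{\left(-50 \right)}} = \frac{\left(8 + 23 \left(-198\right)\right) + 110^{\frac{3}{2}}}{41438 + 12} = \frac{\left(8 - 4554\right) + 110 \sqrt{110}}{41450} = \left(-4546 + 110 \sqrt{110}\right) \frac{1}{41450} = - \frac{2273}{20725} + \frac{11 \sqrt{110}}{4145}$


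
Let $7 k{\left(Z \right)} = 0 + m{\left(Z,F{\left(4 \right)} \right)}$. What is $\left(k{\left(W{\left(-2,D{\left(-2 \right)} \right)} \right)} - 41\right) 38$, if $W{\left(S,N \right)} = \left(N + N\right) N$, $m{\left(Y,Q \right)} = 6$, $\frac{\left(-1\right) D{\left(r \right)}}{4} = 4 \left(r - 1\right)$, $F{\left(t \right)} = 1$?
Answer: $- \frac{10678}{7} \approx -1525.4$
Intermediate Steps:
$D{\left(r \right)} = 16 - 16 r$ ($D{\left(r \right)} = - 4 \cdot 4 \left(r - 1\right) = - 4 \cdot 4 \left(-1 + r\right) = - 4 \left(-4 + 4 r\right) = 16 - 16 r$)
$W{\left(S,N \right)} = 2 N^{2}$ ($W{\left(S,N \right)} = 2 N N = 2 N^{2}$)
$k{\left(Z \right)} = \frac{6}{7}$ ($k{\left(Z \right)} = \frac{0 + 6}{7} = \frac{1}{7} \cdot 6 = \frac{6}{7}$)
$\left(k{\left(W{\left(-2,D{\left(-2 \right)} \right)} \right)} - 41\right) 38 = \left(\frac{6}{7} - 41\right) 38 = \left(- \frac{281}{7}\right) 38 = - \frac{10678}{7}$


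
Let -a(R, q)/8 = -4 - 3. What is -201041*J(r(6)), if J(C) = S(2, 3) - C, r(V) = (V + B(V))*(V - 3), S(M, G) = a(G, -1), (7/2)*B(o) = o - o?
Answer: -7639558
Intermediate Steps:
B(o) = 0 (B(o) = 2*(o - o)/7 = (2/7)*0 = 0)
a(R, q) = 56 (a(R, q) = -8*(-4 - 3) = -8*(-7) = 56)
S(M, G) = 56
r(V) = V*(-3 + V) (r(V) = (V + 0)*(V - 3) = V*(-3 + V))
J(C) = 56 - C
-201041*J(r(6)) = -201041*(56 - 6*(-3 + 6)) = -201041*(56 - 6*3) = -201041*(56 - 1*18) = -201041*(56 - 18) = -201041*38 = -7639558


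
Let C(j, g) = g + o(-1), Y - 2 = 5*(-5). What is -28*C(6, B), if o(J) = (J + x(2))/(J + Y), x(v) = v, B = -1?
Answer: 175/6 ≈ 29.167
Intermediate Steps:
Y = -23 (Y = 2 + 5*(-5) = 2 - 25 = -23)
o(J) = (2 + J)/(-23 + J) (o(J) = (J + 2)/(J - 23) = (2 + J)/(-23 + J))
C(j, g) = -1/24 + g (C(j, g) = g + (2 - 1)/(-23 - 1) = g + 1/(-24) = g - 1/24*1 = g - 1/24 = -1/24 + g)
-28*C(6, B) = -28*(-1/24 - 1) = -28*(-25/24) = 175/6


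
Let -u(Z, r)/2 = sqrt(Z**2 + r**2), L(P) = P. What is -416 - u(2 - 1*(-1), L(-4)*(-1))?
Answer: -406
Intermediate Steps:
u(Z, r) = -2*sqrt(Z**2 + r**2)
-416 - u(2 - 1*(-1), L(-4)*(-1)) = -416 - (-2)*sqrt((2 - 1*(-1))**2 + (-4*(-1))**2) = -416 - (-2)*sqrt((2 + 1)**2 + 4**2) = -416 - (-2)*sqrt(3**2 + 16) = -416 - (-2)*sqrt(9 + 16) = -416 - (-2)*sqrt(25) = -416 - (-2)*5 = -416 - 1*(-10) = -416 + 10 = -406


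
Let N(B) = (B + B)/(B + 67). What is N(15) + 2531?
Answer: 103786/41 ≈ 2531.4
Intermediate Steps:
N(B) = 2*B/(67 + B) (N(B) = (2*B)/(67 + B) = 2*B/(67 + B))
N(15) + 2531 = 2*15/(67 + 15) + 2531 = 2*15/82 + 2531 = 2*15*(1/82) + 2531 = 15/41 + 2531 = 103786/41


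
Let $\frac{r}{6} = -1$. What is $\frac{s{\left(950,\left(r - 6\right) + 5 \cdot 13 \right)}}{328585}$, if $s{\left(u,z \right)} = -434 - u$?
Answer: $- \frac{1384}{328585} \approx -0.004212$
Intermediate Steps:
$r = -6$ ($r = 6 \left(-1\right) = -6$)
$\frac{s{\left(950,\left(r - 6\right) + 5 \cdot 13 \right)}}{328585} = \frac{-434 - 950}{328585} = \left(-434 - 950\right) \frac{1}{328585} = \left(-1384\right) \frac{1}{328585} = - \frac{1384}{328585}$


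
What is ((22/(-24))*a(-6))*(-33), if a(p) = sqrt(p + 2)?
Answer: 121*I/2 ≈ 60.5*I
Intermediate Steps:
a(p) = sqrt(2 + p)
((22/(-24))*a(-6))*(-33) = ((22/(-24))*sqrt(2 - 6))*(-33) = ((22*(-1/24))*sqrt(-4))*(-33) = -11*I/6*(-33) = 121*I/2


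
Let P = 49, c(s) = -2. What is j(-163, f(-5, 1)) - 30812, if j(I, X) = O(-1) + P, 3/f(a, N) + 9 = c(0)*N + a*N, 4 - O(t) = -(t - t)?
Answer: -30759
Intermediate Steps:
O(t) = 4 (O(t) = 4 - (-1)*(t - t) = 4 - (-1)*0 = 4 - 1*0 = 4 + 0 = 4)
f(a, N) = 3/(-9 - 2*N + N*a) (f(a, N) = 3/(-9 + (-2*N + a*N)) = 3/(-9 + (-2*N + N*a)) = 3/(-9 - 2*N + N*a))
j(I, X) = 53 (j(I, X) = 4 + 49 = 53)
j(-163, f(-5, 1)) - 30812 = 53 - 30812 = -30759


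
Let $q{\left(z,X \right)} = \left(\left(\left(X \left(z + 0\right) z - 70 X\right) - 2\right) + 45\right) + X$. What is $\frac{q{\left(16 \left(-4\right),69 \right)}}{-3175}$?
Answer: $- \frac{277906}{3175} \approx -87.529$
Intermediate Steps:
$q{\left(z,X \right)} = 43 - 69 X + X z^{2}$ ($q{\left(z,X \right)} = \left(\left(\left(X z z - 70 X\right) - 2\right) + 45\right) + X = \left(\left(\left(X z^{2} - 70 X\right) - 2\right) + 45\right) + X = \left(\left(\left(- 70 X + X z^{2}\right) - 2\right) + 45\right) + X = \left(\left(-2 - 70 X + X z^{2}\right) + 45\right) + X = \left(43 - 70 X + X z^{2}\right) + X = 43 - 69 X + X z^{2}$)
$\frac{q{\left(16 \left(-4\right),69 \right)}}{-3175} = \frac{43 - 4761 + 69 \left(16 \left(-4\right)\right)^{2}}{-3175} = \left(43 - 4761 + 69 \left(-64\right)^{2}\right) \left(- \frac{1}{3175}\right) = \left(43 - 4761 + 69 \cdot 4096\right) \left(- \frac{1}{3175}\right) = \left(43 - 4761 + 282624\right) \left(- \frac{1}{3175}\right) = 277906 \left(- \frac{1}{3175}\right) = - \frac{277906}{3175}$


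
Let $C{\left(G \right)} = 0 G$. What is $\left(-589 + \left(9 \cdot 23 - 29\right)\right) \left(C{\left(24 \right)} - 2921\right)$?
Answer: $1200531$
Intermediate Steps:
$C{\left(G \right)} = 0$
$\left(-589 + \left(9 \cdot 23 - 29\right)\right) \left(C{\left(24 \right)} - 2921\right) = \left(-589 + \left(9 \cdot 23 - 29\right)\right) \left(0 - 2921\right) = \left(-589 + \left(207 - 29\right)\right) \left(-2921\right) = \left(-589 + 178\right) \left(-2921\right) = \left(-411\right) \left(-2921\right) = 1200531$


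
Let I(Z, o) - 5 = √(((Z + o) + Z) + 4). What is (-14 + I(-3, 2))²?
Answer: 81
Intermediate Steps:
I(Z, o) = 5 + √(4 + o + 2*Z) (I(Z, o) = 5 + √(((Z + o) + Z) + 4) = 5 + √((o + 2*Z) + 4) = 5 + √(4 + o + 2*Z))
(-14 + I(-3, 2))² = (-14 + (5 + √(4 + 2 + 2*(-3))))² = (-14 + (5 + √(4 + 2 - 6)))² = (-14 + (5 + √0))² = (-14 + (5 + 0))² = (-14 + 5)² = (-9)² = 81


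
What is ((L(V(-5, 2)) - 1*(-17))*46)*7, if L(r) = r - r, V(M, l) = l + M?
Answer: 5474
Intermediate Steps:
V(M, l) = M + l
L(r) = 0
((L(V(-5, 2)) - 1*(-17))*46)*7 = ((0 - 1*(-17))*46)*7 = ((0 + 17)*46)*7 = (17*46)*7 = 782*7 = 5474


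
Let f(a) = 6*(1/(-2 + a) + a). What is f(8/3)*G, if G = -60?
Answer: -1500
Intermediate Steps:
f(a) = 6*a + 6/(-2 + a) (f(a) = 6*(a + 1/(-2 + a)) = 6*a + 6/(-2 + a))
f(8/3)*G = (6*(1 + (8/3)² - 16/3)/(-2 + 8/3))*(-60) = (6*(1 + (8*(⅓))² - 16/3)/(-2 + 8*(⅓)))*(-60) = (6*(1 + (8/3)² - 2*8/3)/(-2 + 8/3))*(-60) = (6*(1 + 64/9 - 16/3)/(⅔))*(-60) = (6*(3/2)*(25/9))*(-60) = 25*(-60) = -1500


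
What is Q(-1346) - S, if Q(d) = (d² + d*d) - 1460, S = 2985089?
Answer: 636883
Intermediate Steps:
Q(d) = -1460 + 2*d² (Q(d) = (d² + d²) - 1460 = 2*d² - 1460 = -1460 + 2*d²)
Q(-1346) - S = (-1460 + 2*(-1346)²) - 1*2985089 = (-1460 + 2*1811716) - 2985089 = (-1460 + 3623432) - 2985089 = 3621972 - 2985089 = 636883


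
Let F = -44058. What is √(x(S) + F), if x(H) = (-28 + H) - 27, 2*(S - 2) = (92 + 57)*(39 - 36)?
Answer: 5*I*√7022/2 ≈ 209.49*I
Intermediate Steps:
S = 451/2 (S = 2 + ((92 + 57)*(39 - 36))/2 = 2 + (149*3)/2 = 2 + (½)*447 = 2 + 447/2 = 451/2 ≈ 225.50)
x(H) = -55 + H
√(x(S) + F) = √((-55 + 451/2) - 44058) = √(341/2 - 44058) = √(-87775/2) = 5*I*√7022/2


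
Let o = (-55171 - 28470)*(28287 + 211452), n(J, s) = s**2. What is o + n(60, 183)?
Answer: -20051976210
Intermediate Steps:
o = -20052009699 (o = -83641*239739 = -20052009699)
o + n(60, 183) = -20052009699 + 183**2 = -20052009699 + 33489 = -20051976210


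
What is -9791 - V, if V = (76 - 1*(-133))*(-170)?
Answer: 25739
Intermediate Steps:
V = -35530 (V = (76 + 133)*(-170) = 209*(-170) = -35530)
-9791 - V = -9791 - 1*(-35530) = -9791 + 35530 = 25739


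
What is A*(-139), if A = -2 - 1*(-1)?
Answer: 139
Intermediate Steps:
A = -1 (A = -2 + 1 = -1)
A*(-139) = -1*(-139) = 139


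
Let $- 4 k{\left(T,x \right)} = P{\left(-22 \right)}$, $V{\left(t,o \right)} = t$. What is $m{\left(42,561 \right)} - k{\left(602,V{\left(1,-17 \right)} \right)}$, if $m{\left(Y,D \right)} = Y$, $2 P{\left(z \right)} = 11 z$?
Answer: $\frac{47}{4} \approx 11.75$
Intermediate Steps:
$P{\left(z \right)} = \frac{11 z}{2}$
$k{\left(T,x \right)} = \frac{121}{4}$ ($k{\left(T,x \right)} = - \frac{\frac{11}{2} \left(-22\right)}{4} = \left(- \frac{1}{4}\right) \left(-121\right) = \frac{121}{4}$)
$m{\left(42,561 \right)} - k{\left(602,V{\left(1,-17 \right)} \right)} = 42 - \frac{121}{4} = \frac{47}{4}$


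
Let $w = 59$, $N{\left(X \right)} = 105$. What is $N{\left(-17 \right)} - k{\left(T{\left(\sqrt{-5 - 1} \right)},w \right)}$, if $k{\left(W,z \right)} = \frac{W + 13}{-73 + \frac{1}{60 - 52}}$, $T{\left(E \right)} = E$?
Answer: $\frac{61319}{583} + \frac{8 i \sqrt{6}}{583} \approx 105.18 + 0.033612 i$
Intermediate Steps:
$k{\left(W,z \right)} = - \frac{104}{583} - \frac{8 W}{583}$ ($k{\left(W,z \right)} = \frac{13 + W}{-73 + \frac{1}{8}} = \frac{13 + W}{- \frac{583}{8}} = \left(13 + W\right) \left(- \frac{8}{583}\right) = - \frac{104}{583} - \frac{8 W}{583}$)
$N{\left(-17 \right)} - k{\left(T{\left(\sqrt{-5 - 1} \right)},w \right)} = 105 - \left(- \frac{104}{583} - \frac{8 \sqrt{-5 - 1}}{583}\right) = 105 - \left(- \frac{104}{583} - \frac{8 \sqrt{-6}}{583}\right) = 105 - \left(- \frac{104}{583} - \frac{8 i \sqrt{6}}{583}\right) = 105 + \left(\frac{104}{583} + \frac{8 i \sqrt{6}}{583}\right) = \frac{61319}{583} + \frac{8 i \sqrt{6}}{583}$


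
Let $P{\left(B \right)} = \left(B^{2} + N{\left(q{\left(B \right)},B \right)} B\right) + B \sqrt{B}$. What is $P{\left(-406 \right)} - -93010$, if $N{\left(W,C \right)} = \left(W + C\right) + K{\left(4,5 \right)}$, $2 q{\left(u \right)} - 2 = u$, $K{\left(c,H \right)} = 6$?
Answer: $502258 - 406 i \sqrt{406} \approx 5.0226 \cdot 10^{5} - 8180.7 i$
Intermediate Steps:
$q{\left(u \right)} = 1 + \frac{u}{2}$
$N{\left(W,C \right)} = 6 + C + W$ ($N{\left(W,C \right)} = \left(W + C\right) + 6 = \left(C + W\right) + 6 = 6 + C + W$)
$P{\left(B \right)} = B^{2} + B^{\frac{3}{2}} + B \left(7 + \frac{3 B}{2}\right)$ ($P{\left(B \right)} = \left(B^{2} + \left(6 + B + \left(1 + \frac{B}{2}\right)\right) B\right) + B \sqrt{B} = \left(B^{2} + \left(7 + \frac{3 B}{2}\right) B\right) + B^{\frac{3}{2}} = \left(B^{2} + B \left(7 + \frac{3 B}{2}\right)\right) + B^{\frac{3}{2}} = B^{2} + B^{\frac{3}{2}} + B \left(7 + \frac{3 B}{2}\right)$)
$P{\left(-406 \right)} - -93010 = \left(\left(-406\right)^{\frac{3}{2}} + 7 \left(-406\right) + \frac{5 \left(-406\right)^{2}}{2}\right) - -93010 = \left(- 406 i \sqrt{406} - 2842 + \frac{5}{2} \cdot 164836\right) + 93010 = \left(- 406 i \sqrt{406} - 2842 + 412090\right) + 93010 = \left(409248 - 406 i \sqrt{406}\right) + 93010 = 502258 - 406 i \sqrt{406}$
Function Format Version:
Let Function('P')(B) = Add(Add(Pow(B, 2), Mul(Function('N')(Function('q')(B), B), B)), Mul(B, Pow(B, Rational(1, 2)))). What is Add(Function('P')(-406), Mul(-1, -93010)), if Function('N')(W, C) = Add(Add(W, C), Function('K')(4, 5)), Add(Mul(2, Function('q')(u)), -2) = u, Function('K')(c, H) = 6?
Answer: Add(502258, Mul(-406, I, Pow(406, Rational(1, 2)))) ≈ Add(5.0226e+5, Mul(-8180.7, I))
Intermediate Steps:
Function('q')(u) = Add(1, Mul(Rational(1, 2), u))
Function('N')(W, C) = Add(6, C, W) (Function('N')(W, C) = Add(Add(W, C), 6) = Add(Add(C, W), 6) = Add(6, C, W))
Function('P')(B) = Add(Pow(B, 2), Pow(B, Rational(3, 2)), Mul(B, Add(7, Mul(Rational(3, 2), B)))) (Function('P')(B) = Add(Add(Pow(B, 2), Mul(Add(6, B, Add(1, Mul(Rational(1, 2), B))), B)), Mul(B, Pow(B, Rational(1, 2)))) = Add(Add(Pow(B, 2), Mul(Add(7, Mul(Rational(3, 2), B)), B)), Pow(B, Rational(3, 2))) = Add(Add(Pow(B, 2), Mul(B, Add(7, Mul(Rational(3, 2), B)))), Pow(B, Rational(3, 2))) = Add(Pow(B, 2), Pow(B, Rational(3, 2)), Mul(B, Add(7, Mul(Rational(3, 2), B)))))
Add(Function('P')(-406), Mul(-1, -93010)) = Add(Add(Pow(-406, Rational(3, 2)), Mul(7, -406), Mul(Rational(5, 2), Pow(-406, 2))), Mul(-1, -93010)) = Add(Add(Mul(-406, I, Pow(406, Rational(1, 2))), -2842, Mul(Rational(5, 2), 164836)), 93010) = Add(Add(Mul(-406, I, Pow(406, Rational(1, 2))), -2842, 412090), 93010) = Add(Add(409248, Mul(-406, I, Pow(406, Rational(1, 2)))), 93010) = Add(502258, Mul(-406, I, Pow(406, Rational(1, 2))))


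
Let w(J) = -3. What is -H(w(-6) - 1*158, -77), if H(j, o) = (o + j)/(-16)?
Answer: -119/8 ≈ -14.875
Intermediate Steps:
H(j, o) = -j/16 - o/16 (H(j, o) = (j + o)*(-1/16) = -j/16 - o/16)
-H(w(-6) - 1*158, -77) = -(-(-3 - 1*158)/16 - 1/16*(-77)) = -(-(-3 - 158)/16 + 77/16) = -(-1/16*(-161) + 77/16) = -(161/16 + 77/16) = -1*119/8 = -119/8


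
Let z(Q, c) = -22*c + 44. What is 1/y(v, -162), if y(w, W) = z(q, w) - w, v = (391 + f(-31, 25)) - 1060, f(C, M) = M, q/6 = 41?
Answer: 1/14856 ≈ 6.7313e-5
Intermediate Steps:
q = 246 (q = 6*41 = 246)
z(Q, c) = 44 - 22*c
v = -644 (v = (391 + 25) - 1060 = 416 - 1060 = -644)
y(w, W) = 44 - 23*w (y(w, W) = (44 - 22*w) - w = 44 - 23*w)
1/y(v, -162) = 1/(44 - 23*(-644)) = 1/(44 + 14812) = 1/14856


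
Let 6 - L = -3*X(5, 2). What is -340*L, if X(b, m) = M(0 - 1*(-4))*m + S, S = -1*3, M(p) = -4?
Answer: 9180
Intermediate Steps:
S = -3
X(b, m) = -3 - 4*m (X(b, m) = -4*m - 3 = -3 - 4*m)
L = -27 (L = 6 - (-3)*(-3 - 4*2) = 6 - (-3)*(-3 - 8) = 6 - (-3)*(-11) = 6 - 1*33 = 6 - 33 = -27)
-340*L = -340*(-27) = 9180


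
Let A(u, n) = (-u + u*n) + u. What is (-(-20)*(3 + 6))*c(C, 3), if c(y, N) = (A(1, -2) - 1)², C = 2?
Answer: 1620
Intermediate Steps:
A(u, n) = n*u (A(u, n) = (-u + n*u) + u = n*u)
c(y, N) = 9 (c(y, N) = (-2*1 - 1)² = (-2 - 1)² = (-3)² = 9)
(-(-20)*(3 + 6))*c(C, 3) = -(-20)*(3 + 6)*9 = -(-20)*9*9 = -10*(-18)*9 = 180*9 = 1620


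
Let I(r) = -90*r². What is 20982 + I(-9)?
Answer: 13692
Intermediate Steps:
20982 + I(-9) = 20982 - 90*(-9)² = 20982 - 90*81 = 20982 - 7290 = 13692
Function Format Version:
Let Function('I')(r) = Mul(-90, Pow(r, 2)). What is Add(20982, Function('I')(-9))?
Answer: 13692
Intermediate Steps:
Add(20982, Function('I')(-9)) = Add(20982, Mul(-90, Pow(-9, 2))) = Add(20982, Mul(-90, 81)) = Add(20982, -7290) = 13692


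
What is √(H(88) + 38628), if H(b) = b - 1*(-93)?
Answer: 197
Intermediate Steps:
H(b) = 93 + b (H(b) = b + 93 = 93 + b)
√(H(88) + 38628) = √((93 + 88) + 38628) = √(181 + 38628) = √38809 = 197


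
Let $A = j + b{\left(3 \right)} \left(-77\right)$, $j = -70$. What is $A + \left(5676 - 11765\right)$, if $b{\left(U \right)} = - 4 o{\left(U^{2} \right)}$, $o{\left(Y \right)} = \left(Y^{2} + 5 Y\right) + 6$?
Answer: $34497$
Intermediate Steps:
$o{\left(Y \right)} = 6 + Y^{2} + 5 Y$
$b{\left(U \right)} = -24 - 20 U^{2} - 4 U^{4}$ ($b{\left(U \right)} = - 4 \left(6 + \left(U^{2}\right)^{2} + 5 U^{2}\right) = - 4 \left(6 + U^{4} + 5 U^{2}\right) = -24 - 20 U^{2} - 4 U^{4}$)
$A = 40586$ ($A = -70 + \left(-24 - 20 \cdot 3^{2} - 4 \cdot 3^{4}\right) \left(-77\right) = -70 + \left(-24 - 180 - 324\right) \left(-77\right) = -70 - -40656 = -70 + 40656 = 40586$)
$A + \left(5676 - 11765\right) = 40586 + \left(5676 - 11765\right) = 40586 - 6089 = 34497$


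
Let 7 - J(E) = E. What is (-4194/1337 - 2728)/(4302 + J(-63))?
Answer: -1825765/2922682 ≈ -0.62469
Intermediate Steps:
J(E) = 7 - E
(-4194/1337 - 2728)/(4302 + J(-63)) = (-4194/1337 - 2728)/(4302 + (7 - 1*(-63))) = (-4194*1/1337 - 2728)/(4302 + (7 + 63)) = (-4194/1337 - 2728)/(4302 + 70) = -3651530/1337/4372 = -3651530/1337*1/4372 = -1825765/2922682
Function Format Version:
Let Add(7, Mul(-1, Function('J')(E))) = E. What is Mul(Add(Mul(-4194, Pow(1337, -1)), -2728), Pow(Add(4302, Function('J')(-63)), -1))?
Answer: Rational(-1825765, 2922682) ≈ -0.62469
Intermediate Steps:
Function('J')(E) = Add(7, Mul(-1, E))
Mul(Add(Mul(-4194, Pow(1337, -1)), -2728), Pow(Add(4302, Function('J')(-63)), -1)) = Mul(Add(Mul(-4194, Pow(1337, -1)), -2728), Pow(Add(4302, Add(7, Mul(-1, -63))), -1)) = Mul(Add(Mul(-4194, Rational(1, 1337)), -2728), Pow(Add(4302, Add(7, 63)), -1)) = Mul(Add(Rational(-4194, 1337), -2728), Pow(Add(4302, 70), -1)) = Mul(Rational(-3651530, 1337), Pow(4372, -1)) = Mul(Rational(-3651530, 1337), Rational(1, 4372)) = Rational(-1825765, 2922682)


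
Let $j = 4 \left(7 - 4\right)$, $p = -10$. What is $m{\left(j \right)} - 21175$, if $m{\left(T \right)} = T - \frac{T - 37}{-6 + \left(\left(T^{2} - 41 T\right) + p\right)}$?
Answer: $- \frac{7703357}{364} \approx -21163.0$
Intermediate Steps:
$j = 12$ ($j = 4 \cdot 3 = 12$)
$m{\left(T \right)} = T - \frac{-37 + T}{-16 + T^{2} - 41 T}$ ($m{\left(T \right)} = T - \frac{T - 37}{-6 - \left(10 - T^{2} + 41 T\right)} = T - \frac{-37 + T}{-6 - \left(10 - T^{2} + 41 T\right)} = T - \frac{-37 + T}{-16 + T^{2} - 41 T}$)
$m{\left(j \right)} - 21175 = \frac{-37 - 12^{3} + 17 \cdot 12 + 41 \cdot 12^{2}}{16 - 12^{2} + 41 \cdot 12} - 21175 = \frac{-37 - 1728 + 204 + 41 \cdot 144}{16 - 144 + 492} - 21175 = \frac{-37 - 1728 + 204 + 5904}{16 - 144 + 492} - 21175 = \frac{1}{364} \cdot 4343 - 21175 = \frac{4343}{364} - 21175 = - \frac{7703357}{364}$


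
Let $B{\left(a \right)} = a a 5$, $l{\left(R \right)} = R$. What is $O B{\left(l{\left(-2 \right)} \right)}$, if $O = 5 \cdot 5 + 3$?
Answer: $560$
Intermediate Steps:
$B{\left(a \right)} = 5 a^{2}$ ($B{\left(a \right)} = a^{2} \cdot 5 = 5 a^{2}$)
$O = 28$ ($O = 25 + 3 = 28$)
$O B{\left(l{\left(-2 \right)} \right)} = 28 \cdot 5 \left(-2\right)^{2} = 28 \cdot 5 \cdot 4 = 28 \cdot 20 = 560$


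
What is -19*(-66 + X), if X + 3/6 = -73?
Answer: 5301/2 ≈ 2650.5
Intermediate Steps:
X = -147/2 (X = -1/2 - 73 = -147/2 ≈ -73.500)
-19*(-66 + X) = -19*(-66 - 147/2) = -19*(-279/2) = 5301/2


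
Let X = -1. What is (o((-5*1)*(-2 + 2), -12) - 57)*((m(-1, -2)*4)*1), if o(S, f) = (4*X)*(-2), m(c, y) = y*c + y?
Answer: 0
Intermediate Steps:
m(c, y) = y + c*y (m(c, y) = c*y + y = y + c*y)
o(S, f) = 8 (o(S, f) = (4*(-1))*(-2) = -4*(-2) = 8)
(o((-5*1)*(-2 + 2), -12) - 57)*((m(-1, -2)*4)*1) = (8 - 57)*((-2*(1 - 1)*4)*1) = -49*-2*0*4 = -49*0*4 = -0 = -49*0 = 0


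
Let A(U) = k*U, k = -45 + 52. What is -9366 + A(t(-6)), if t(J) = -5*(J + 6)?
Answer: -9366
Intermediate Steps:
k = 7
t(J) = -30 - 5*J (t(J) = -5*(6 + J) = -30 - 5*J)
A(U) = 7*U
-9366 + A(t(-6)) = -9366 + 7*(-30 - 5*(-6)) = -9366 + 7*(-30 + 30) = -9366 + 7*0 = -9366 + 0 = -9366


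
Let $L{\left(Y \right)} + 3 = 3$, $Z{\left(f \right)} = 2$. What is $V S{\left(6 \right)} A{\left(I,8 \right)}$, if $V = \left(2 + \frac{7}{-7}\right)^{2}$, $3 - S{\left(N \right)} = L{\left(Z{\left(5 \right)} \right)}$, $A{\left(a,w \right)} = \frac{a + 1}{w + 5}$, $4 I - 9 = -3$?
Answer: $\frac{15}{26} \approx 0.57692$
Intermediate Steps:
$I = \frac{3}{2}$ ($I = \frac{9}{4} + \frac{1}{4} \left(-3\right) = \frac{9}{4} - \frac{3}{4} = \frac{3}{2} \approx 1.5$)
$A{\left(a,w \right)} = \frac{1 + a}{5 + w}$
$L{\left(Y \right)} = 0$ ($L{\left(Y \right)} = -3 + 3 = 0$)
$S{\left(N \right)} = 3$ ($S{\left(N \right)} = 3 - 0 = 3 + 0 = 3$)
$V = 1$ ($V = \left(2 + 7 \left(- \frac{1}{7}\right)\right)^{2} = \left(2 - 1\right)^{2} = 1^{2} = 1$)
$V S{\left(6 \right)} A{\left(I,8 \right)} = 1 \cdot 3 \frac{1 + \frac{3}{2}}{5 + 8} = 3 \cdot \frac{1}{13} \cdot \frac{5}{2} = 3 \cdot \frac{5}{26} = \frac{15}{26}$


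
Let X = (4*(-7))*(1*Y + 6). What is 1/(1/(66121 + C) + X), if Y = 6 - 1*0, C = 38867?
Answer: -104988/35275967 ≈ -0.0029762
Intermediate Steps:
Y = 6 (Y = 6 + 0 = 6)
X = -336 (X = (4*(-7))*(1*6 + 6) = -28*(6 + 6) = -28*12 = -336)
1/(1/(66121 + C) + X) = 1/(1/(66121 + 38867) - 336) = 1/(1/104988 - 336) = 1/(-35275967/104988) = -104988/35275967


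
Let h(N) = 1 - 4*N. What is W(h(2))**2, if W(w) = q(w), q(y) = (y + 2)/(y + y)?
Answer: 25/196 ≈ 0.12755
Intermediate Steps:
q(y) = (2 + y)/(2*y) (q(y) = (2 + y)/((2*y)) = (2 + y)*(1/(2*y)) = (2 + y)/(2*y))
W(w) = (2 + w)/(2*w)
W(h(2))**2 = ((2 + (1 - 4*2))/(2*(1 - 4*2)))**2 = ((2 + (1 - 8))/(2*(1 - 8)))**2 = ((1/2)*(2 - 7)/(-7))**2 = ((1/2)*(-1/7)*(-5))**2 = (5/14)**2 = 25/196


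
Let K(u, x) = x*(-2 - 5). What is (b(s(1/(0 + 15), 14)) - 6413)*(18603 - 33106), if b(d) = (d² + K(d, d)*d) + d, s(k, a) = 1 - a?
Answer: 107902320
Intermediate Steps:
K(u, x) = -7*x (K(u, x) = x*(-7) = -7*x)
b(d) = d - 6*d² (b(d) = (d² + (-7*d)*d) + d = (d² - 7*d²) + d = -6*d² + d = d - 6*d²)
(b(s(1/(0 + 15), 14)) - 6413)*(18603 - 33106) = ((1 - 1*14)*(1 - 6*(1 - 1*14)) - 6413)*(18603 - 33106) = ((1 - 14)*(1 - 6*(1 - 14)) - 6413)*(-14503) = (-13*(1 - 6*(-13)) - 6413)*(-14503) = (-13*(1 + 78) - 6413)*(-14503) = (-13*79 - 6413)*(-14503) = (-1027 - 6413)*(-14503) = -7440*(-14503) = 107902320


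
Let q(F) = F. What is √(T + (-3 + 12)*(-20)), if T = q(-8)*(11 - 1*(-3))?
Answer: 2*I*√73 ≈ 17.088*I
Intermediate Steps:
T = -112 (T = -8*(11 - 1*(-3)) = -8*(11 + 3) = -8*14 = -112)
√(T + (-3 + 12)*(-20)) = √(-112 + (-3 + 12)*(-20)) = √(-112 + 9*(-20)) = √(-112 - 180) = √(-292) = 2*I*√73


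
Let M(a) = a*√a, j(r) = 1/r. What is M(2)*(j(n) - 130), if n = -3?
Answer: -782*√2/3 ≈ -368.64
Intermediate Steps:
M(a) = a^(3/2)
M(2)*(j(n) - 130) = 2^(3/2)*(1/(-3) - 130) = (2*√2)*(-⅓ - 130) = (2*√2)*(-391/3) = -782*√2/3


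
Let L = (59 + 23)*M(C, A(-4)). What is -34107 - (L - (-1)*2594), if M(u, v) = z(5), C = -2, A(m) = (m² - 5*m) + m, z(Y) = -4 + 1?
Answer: -36455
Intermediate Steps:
z(Y) = -3
A(m) = m² - 4*m
M(u, v) = -3
L = -246 (L = (59 + 23)*(-3) = 82*(-3) = -246)
-34107 - (L - (-1)*2594) = -34107 - (-246 - (-1)*2594) = -34107 - (-246 - 1*(-2594)) = -34107 - (-246 + 2594) = -34107 - 1*2348 = -34107 - 2348 = -36455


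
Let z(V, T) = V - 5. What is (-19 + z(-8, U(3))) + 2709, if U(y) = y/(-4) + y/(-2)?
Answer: 2677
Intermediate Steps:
U(y) = -3*y/4 (U(y) = y*(-1/4) + y*(-1/2) = -y/4 - y/2 = -3*y/4)
z(V, T) = -5 + V
(-19 + z(-8, U(3))) + 2709 = (-19 + (-5 - 8)) + 2709 = (-19 - 13) + 2709 = -32 + 2709 = 2677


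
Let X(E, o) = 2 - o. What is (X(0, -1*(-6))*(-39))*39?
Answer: 6084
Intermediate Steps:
(X(0, -1*(-6))*(-39))*39 = ((2 - (-1)*(-6))*(-39))*39 = ((2 - 1*6)*(-39))*39 = ((2 - 6)*(-39))*39 = -4*(-39)*39 = 156*39 = 6084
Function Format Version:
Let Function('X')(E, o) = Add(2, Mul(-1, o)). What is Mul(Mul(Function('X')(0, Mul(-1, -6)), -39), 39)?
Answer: 6084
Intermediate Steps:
Mul(Mul(Function('X')(0, Mul(-1, -6)), -39), 39) = Mul(Mul(Add(2, Mul(-1, Mul(-1, -6))), -39), 39) = Mul(Mul(Add(2, Mul(-1, 6)), -39), 39) = Mul(Mul(Add(2, -6), -39), 39) = Mul(Mul(-4, -39), 39) = Mul(156, 39) = 6084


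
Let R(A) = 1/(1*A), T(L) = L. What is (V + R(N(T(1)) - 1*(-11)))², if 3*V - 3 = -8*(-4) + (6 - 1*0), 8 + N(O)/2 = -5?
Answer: 4624/25 ≈ 184.96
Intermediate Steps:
N(O) = -26 (N(O) = -16 + 2*(-5) = -16 - 10 = -26)
R(A) = 1/A
V = 41/3 (V = 1 + (-8*(-4) + (6 - 1*0))/3 = 1 + (32 + (6 + 0))/3 = 1 + (32 + 6)/3 = 1 + (⅓)*38 = 1 + 38/3 = 41/3 ≈ 13.667)
(V + R(N(T(1)) - 1*(-11)))² = (41/3 + 1/(-26 - 1*(-11)))² = (41/3 + 1/(-26 + 11))² = (41/3 + 1/(-15))² = (41/3 - 1/15)² = (68/5)² = 4624/25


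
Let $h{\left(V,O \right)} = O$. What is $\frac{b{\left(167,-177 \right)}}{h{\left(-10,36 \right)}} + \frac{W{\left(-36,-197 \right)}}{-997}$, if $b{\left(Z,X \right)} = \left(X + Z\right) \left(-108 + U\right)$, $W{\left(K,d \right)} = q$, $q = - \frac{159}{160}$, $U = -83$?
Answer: $\frac{76172231}{1435680} \approx 53.057$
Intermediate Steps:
$q = - \frac{159}{160}$ ($q = \left(-159\right) \frac{1}{160} = - \frac{159}{160} \approx -0.99375$)
$W{\left(K,d \right)} = - \frac{159}{160}$
$b{\left(Z,X \right)} = - 191 X - 191 Z$ ($b{\left(Z,X \right)} = \left(X + Z\right) \left(-108 - 83\right) = \left(X + Z\right) \left(-191\right) = - 191 X - 191 Z$)
$\frac{b{\left(167,-177 \right)}}{h{\left(-10,36 \right)}} + \frac{W{\left(-36,-197 \right)}}{-997} = \frac{\left(-191\right) \left(-177\right) - 31897}{36} - \frac{159}{160 \left(-997\right)} = \left(33807 - 31897\right) \frac{1}{36} - - \frac{159}{159520} = 1910 \cdot \frac{1}{36} + \frac{159}{159520} = \frac{955}{18} + \frac{159}{159520} = \frac{76172231}{1435680}$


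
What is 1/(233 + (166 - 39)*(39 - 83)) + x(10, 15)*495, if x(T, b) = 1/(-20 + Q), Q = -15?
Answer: -75736/5355 ≈ -14.143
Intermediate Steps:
x(T, b) = -1/35 (x(T, b) = 1/(-20 - 15) = 1/(-35) = -1/35)
1/(233 + (166 - 39)*(39 - 83)) + x(10, 15)*495 = 1/(233 + (166 - 39)*(39 - 83)) - 1/35*495 = 1/(233 + 127*(-44)) - 99/7 = 1/(233 - 5588) - 99/7 = 1/(-5355) - 99/7 = -1/5355 - 99/7 = -75736/5355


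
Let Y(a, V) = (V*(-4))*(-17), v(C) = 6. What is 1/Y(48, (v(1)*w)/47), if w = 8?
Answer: 47/3264 ≈ 0.014400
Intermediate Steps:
Y(a, V) = 68*V (Y(a, V) = -4*V*(-17) = 68*V)
1/Y(48, (v(1)*w)/47) = 1/(68*((6*8)/47)) = 1/(68*(48*(1/47))) = 1/(68*(48/47)) = 1/(3264/47) = 47/3264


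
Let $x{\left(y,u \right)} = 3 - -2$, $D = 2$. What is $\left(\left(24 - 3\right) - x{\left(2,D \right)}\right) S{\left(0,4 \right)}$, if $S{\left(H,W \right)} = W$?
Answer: $64$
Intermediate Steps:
$x{\left(y,u \right)} = 5$ ($x{\left(y,u \right)} = 3 + 2 = 5$)
$\left(\left(24 - 3\right) - x{\left(2,D \right)}\right) S{\left(0,4 \right)} = \left(\left(24 - 3\right) - 5\right) 4 = \left(21 - 5\right) 4 = 16 \cdot 4 = 64$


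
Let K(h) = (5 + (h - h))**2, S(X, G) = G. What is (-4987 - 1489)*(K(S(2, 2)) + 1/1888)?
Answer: -76418419/472 ≈ -1.6190e+5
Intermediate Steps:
K(h) = 25 (K(h) = (5 + 0)**2 = 5**2 = 25)
(-4987 - 1489)*(K(S(2, 2)) + 1/1888) = (-4987 - 1489)*(25 + 1/1888) = -6476*(25 + 1/1888) = -6476*47201/1888 = -76418419/472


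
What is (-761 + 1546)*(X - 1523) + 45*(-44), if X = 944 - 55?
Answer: -499670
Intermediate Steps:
X = 889
(-761 + 1546)*(X - 1523) + 45*(-44) = (-761 + 1546)*(889 - 1523) + 45*(-44) = 785*(-634) - 1980 = -497690 - 1980 = -499670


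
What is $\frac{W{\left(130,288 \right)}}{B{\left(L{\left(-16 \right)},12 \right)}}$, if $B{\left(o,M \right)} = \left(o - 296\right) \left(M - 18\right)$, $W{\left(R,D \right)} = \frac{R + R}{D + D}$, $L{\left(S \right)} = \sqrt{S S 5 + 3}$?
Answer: $\frac{185}{717228} + \frac{5 \sqrt{1283}}{5737824} \approx 0.00028915$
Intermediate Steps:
$L{\left(S \right)} = \sqrt{3 + 5 S^{2}}$ ($L{\left(S \right)} = \sqrt{S^{2} \cdot 5 + 3} = \sqrt{5 S^{2} + 3} = \sqrt{3 + 5 S^{2}}$)
$W{\left(R,D \right)} = \frac{R}{D}$ ($W{\left(R,D \right)} = \frac{2 R}{2 D} = 2 R \frac{1}{2 D} = \frac{R}{D}$)
$B{\left(o,M \right)} = \left(-296 + o\right) \left(-18 + M\right)$
$\frac{W{\left(130,288 \right)}}{B{\left(L{\left(-16 \right)},12 \right)}} = \frac{130 \cdot \frac{1}{288}}{5328 - 3552 - 18 \sqrt{3 + 5 \left(-16\right)^{2}} + 12 \sqrt{3 + 5 \left(-16\right)^{2}}} = \frac{130 \cdot \frac{1}{288}}{5328 - 3552 - 18 \sqrt{3 + 5 \cdot 256} + 12 \sqrt{3 + 5 \cdot 256}} = \frac{65}{144 \left(5328 - 3552 - 18 \sqrt{3 + 1280} + 12 \sqrt{3 + 1280}\right)} = \frac{65}{144 \left(5328 - 3552 - 18 \sqrt{1283} + 12 \sqrt{1283}\right)} = \frac{65}{144 \left(1776 - 6 \sqrt{1283}\right)}$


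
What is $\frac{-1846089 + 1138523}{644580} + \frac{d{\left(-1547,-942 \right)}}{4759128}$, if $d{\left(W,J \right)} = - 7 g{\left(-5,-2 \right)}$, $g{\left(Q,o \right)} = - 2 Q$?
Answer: $- \frac{46770031709}{42606093420} \approx -1.0977$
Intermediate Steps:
$d{\left(W,J \right)} = -70$ ($d{\left(W,J \right)} = - 7 \left(\left(-2\right) \left(-5\right)\right) = \left(-7\right) 10 = -70$)
$\frac{-1846089 + 1138523}{644580} + \frac{d{\left(-1547,-942 \right)}}{4759128} = \frac{-1846089 + 1138523}{644580} - \frac{70}{4759128} = \left(-707566\right) \frac{1}{644580} - \frac{35}{2379564} = - \frac{353783}{322290} - \frac{35}{2379564} = - \frac{46770031709}{42606093420}$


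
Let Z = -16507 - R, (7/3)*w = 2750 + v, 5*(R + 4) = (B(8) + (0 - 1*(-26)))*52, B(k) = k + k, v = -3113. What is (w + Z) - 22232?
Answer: -1376458/35 ≈ -39327.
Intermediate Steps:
B(k) = 2*k
R = 2164/5 (R = -4 + ((2*8 + (0 - 1*(-26)))*52)/5 = -4 + ((16 + (0 + 26))*52)/5 = -4 + ((16 + 26)*52)/5 = -4 + (42*52)/5 = -4 + (⅕)*2184 = -4 + 2184/5 = 2164/5 ≈ 432.80)
w = -1089/7 (w = 3*(2750 - 3113)/7 = (3/7)*(-363) = -1089/7 ≈ -155.57)
Z = -84699/5 (Z = -16507 - 1*2164/5 = -16507 - 2164/5 = -84699/5 ≈ -16940.)
(w + Z) - 22232 = (-1089/7 - 84699/5) - 22232 = -598338/35 - 22232 = -1376458/35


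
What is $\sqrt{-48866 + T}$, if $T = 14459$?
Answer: $3 i \sqrt{3823} \approx 185.49 i$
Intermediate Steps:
$\sqrt{-48866 + T} = \sqrt{-48866 + 14459} = \sqrt{-34407} = 3 i \sqrt{3823}$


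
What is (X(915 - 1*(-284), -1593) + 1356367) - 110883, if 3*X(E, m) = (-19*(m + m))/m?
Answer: 3736414/3 ≈ 1.2455e+6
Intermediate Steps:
X(E, m) = -38/3 (X(E, m) = ((-19*(m + m))/m)/3 = ((-38*m)/m)/3 = (⅓)*(-38) = -38/3)
(X(915 - 1*(-284), -1593) + 1356367) - 110883 = (-38/3 + 1356367) - 110883 = 4069063/3 - 110883 = 3736414/3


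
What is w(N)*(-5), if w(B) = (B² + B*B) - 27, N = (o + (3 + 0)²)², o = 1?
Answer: -99865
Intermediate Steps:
N = 100 (N = (1 + (3 + 0)²)² = (1 + 3²)² = (1 + 9)² = 10² = 100)
w(B) = -27 + 2*B² (w(B) = (B² + B²) - 27 = 2*B² - 27 = -27 + 2*B²)
w(N)*(-5) = (-27 + 2*100²)*(-5) = (-27 + 2*10000)*(-5) = (-27 + 20000)*(-5) = 19973*(-5) = -99865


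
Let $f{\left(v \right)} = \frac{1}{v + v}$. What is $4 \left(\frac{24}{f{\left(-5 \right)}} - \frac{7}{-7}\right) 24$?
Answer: $-22944$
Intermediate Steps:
$f{\left(v \right)} = \frac{1}{2 v}$
$4 \left(\frac{24}{f{\left(-5 \right)}} - \frac{7}{-7}\right) 24 = 4 \left(\frac{24}{\frac{1}{2} \frac{1}{-5}} - \frac{7}{-7}\right) 24 = 4 \left(\frac{24}{\frac{1}{2} \left(- \frac{1}{5}\right)} - -1\right) 24 = 4 \left(\frac{24}{- \frac{1}{10}} + 1\right) 24 = 4 \left(24 \left(-10\right) + 1\right) 24 = 4 \left(-240 + 1\right) 24 = 4 \left(-239\right) 24 = \left(-956\right) 24 = -22944$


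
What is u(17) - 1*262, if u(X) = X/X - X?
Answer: -278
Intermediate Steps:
u(X) = 1 - X
u(17) - 1*262 = (1 - 1*17) - 1*262 = (1 - 17) - 262 = -16 - 262 = -278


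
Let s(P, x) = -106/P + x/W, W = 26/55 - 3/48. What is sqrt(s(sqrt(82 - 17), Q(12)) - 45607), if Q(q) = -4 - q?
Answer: sqrt(-69620424575 - 2487290*sqrt(65))/1235 ≈ 213.68*I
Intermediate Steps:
W = 361/880 (W = 26*(1/55) - 3*1/48 = 26/55 - 1/16 = 361/880 ≈ 0.41023)
s(P, x) = -106/P + 880*x/361 (s(P, x) = -106/P + x/(361/880) = -106/P + x*(880/361) = -106/P + 880*x/361)
sqrt(s(sqrt(82 - 17), Q(12)) - 45607) = sqrt((-106/sqrt(82 - 17) + 880*(-4 - 1*12)/361) - 45607) = sqrt((-106*sqrt(65)/65 + 880*(-4 - 12)/361) - 45607) = sqrt((-106*sqrt(65)/65 + (880/361)*(-16)) - 45607) = sqrt((-106*sqrt(65)/65 - 14080/361) - 45607) = sqrt((-14080/361 - 106*sqrt(65)/65) - 45607) = sqrt(-16478207/361 - 106*sqrt(65)/65)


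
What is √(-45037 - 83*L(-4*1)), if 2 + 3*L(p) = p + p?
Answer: I*√402843/3 ≈ 211.57*I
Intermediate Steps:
L(p) = -⅔ + 2*p/3 (L(p) = -⅔ + (p + p)/3 = -⅔ + (2*p)/3 = -⅔ + 2*p/3)
√(-45037 - 83*L(-4*1)) = √(-45037 - 83*(-⅔ + 2*(-4*1)/3)) = √(-45037 - 83*(-⅔ + (⅔)*(-4))) = √(-45037 - 83*(-⅔ - 8/3)) = √(-45037 - 83*(-10/3)) = √(-45037 + 830/3) = √(-134281/3) = I*√402843/3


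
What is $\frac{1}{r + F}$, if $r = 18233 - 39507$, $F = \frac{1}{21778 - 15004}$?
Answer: $- \frac{6774}{144110075} \approx -4.7006 \cdot 10^{-5}$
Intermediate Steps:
$F = \frac{1}{6774} \approx 0.00014762$
$r = -21274$ ($r = 18233 - 39507 = -21274$)
$\frac{1}{r + F} = \frac{1}{-21274 + \frac{1}{6774}} = \frac{1}{- \frac{144110075}{6774}} = - \frac{6774}{144110075}$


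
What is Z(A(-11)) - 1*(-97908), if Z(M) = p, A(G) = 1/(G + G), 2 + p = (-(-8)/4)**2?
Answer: 97910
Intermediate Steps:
p = 2 (p = -2 + (-(-8)/4)**2 = -2 + (-2*(-1))**2 = -2 + 2**2 = -2 + 4 = 2)
A(G) = 1/(2*G)
Z(M) = 2
Z(A(-11)) - 1*(-97908) = 2 - 1*(-97908) = 2 + 97908 = 97910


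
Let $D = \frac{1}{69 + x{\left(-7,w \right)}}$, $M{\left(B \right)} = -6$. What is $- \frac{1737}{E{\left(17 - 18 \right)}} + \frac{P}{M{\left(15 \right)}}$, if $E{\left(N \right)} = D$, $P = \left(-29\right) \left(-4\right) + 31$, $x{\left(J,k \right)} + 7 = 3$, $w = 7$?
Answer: $- \frac{225859}{2} \approx -1.1293 \cdot 10^{5}$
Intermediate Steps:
$x{\left(J,k \right)} = -4$ ($x{\left(J,k \right)} = -7 + 3 = -4$)
$P = 147$ ($P = 116 + 31 = 147$)
$D = \frac{1}{65}$ ($D = \frac{1}{69 - 4} = \frac{1}{65} \approx 0.015385$)
$E{\left(N \right)} = \frac{1}{65}$
$- \frac{1737}{E{\left(17 - 18 \right)}} + \frac{P}{M{\left(15 \right)}} = - 1737 \frac{1}{\frac{1}{65}} + \frac{147}{-6} = \left(-1737\right) 65 + 147 \left(- \frac{1}{6}\right) = -112905 - \frac{49}{2} = - \frac{225859}{2}$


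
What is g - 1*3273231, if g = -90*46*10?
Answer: -3314631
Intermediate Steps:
g = -41400 (g = -4140*10 = -41400)
g - 1*3273231 = -41400 - 1*3273231 = -41400 - 3273231 = -3314631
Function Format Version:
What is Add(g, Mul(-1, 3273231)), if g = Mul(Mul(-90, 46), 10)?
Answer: -3314631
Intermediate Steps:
g = -41400 (g = Mul(-4140, 10) = -41400)
Add(g, Mul(-1, 3273231)) = Add(-41400, Mul(-1, 3273231)) = Add(-41400, -3273231) = -3314631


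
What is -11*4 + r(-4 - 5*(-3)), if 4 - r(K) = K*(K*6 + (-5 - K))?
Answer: -590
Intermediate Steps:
r(K) = 4 - K*(-5 + 5*K) (r(K) = 4 - K*(K*6 + (-5 - K)) = 4 - K*(6*K + (-5 - K)) = 4 - K*(-5 + 5*K))
-11*4 + r(-4 - 5*(-3)) = -11*4 + (4 - 5*(-4 - 5*(-3))² + 5*(-4 - 5*(-3))) = -44 + (4 - 5*(-4 + 15)² + 5*(-4 + 15)) = -44 + (4 - 5*11² + 5*11) = -44 + (4 - 5*121 + 55) = -44 + (4 - 605 + 55) = -44 - 546 = -590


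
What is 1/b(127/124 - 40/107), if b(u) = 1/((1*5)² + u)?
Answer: 340329/13268 ≈ 25.650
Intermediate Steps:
b(u) = 1/(25 + u) (b(u) = 1/(5² + u) = 1/(25 + u))
1/b(127/124 - 40/107) = 1/(1/(25 + (127/124 - 40/107))) = 1/(1/(25 + 8629/13268)) = 1/(1/(340329/13268)) = 1/(13268/340329) = 340329/13268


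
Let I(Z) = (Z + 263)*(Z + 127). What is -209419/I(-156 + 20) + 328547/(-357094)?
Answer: 74406739165/408158442 ≈ 182.30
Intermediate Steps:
I(Z) = (127 + Z)*(263 + Z) (I(Z) = (263 + Z)*(127 + Z) = (127 + Z)*(263 + Z))
-209419/I(-156 + 20) + 328547/(-357094) = -209419/(33401 + (-156 + 20)² + 390*(-156 + 20)) + 328547/(-357094) = -209419/(33401 + (-136)² + 390*(-136)) + 328547*(-1/357094) = -209419/(33401 + 18496 - 53040) - 328547/357094 = -209419/(-1143) - 328547/357094 = -209419*(-1/1143) - 328547/357094 = 209419/1143 - 328547/357094 = 74406739165/408158442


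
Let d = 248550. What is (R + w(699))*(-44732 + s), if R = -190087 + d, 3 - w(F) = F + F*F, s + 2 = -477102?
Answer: 224824691224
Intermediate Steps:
s = -477104 (s = -2 - 477102 = -477104)
w(F) = 3 - F - F² (w(F) = 3 - (F + F*F) = 3 - (F + F²) = 3 + (-F - F²) = 3 - F - F²)
R = 58463 (R = -190087 + 248550 = 58463)
(R + w(699))*(-44732 + s) = (58463 + (3 - 1*699 - 1*699²))*(-44732 - 477104) = (58463 + (3 - 699 - 1*488601))*(-521836) = (58463 + (3 - 699 - 488601))*(-521836) = (58463 - 489297)*(-521836) = -430834*(-521836) = 224824691224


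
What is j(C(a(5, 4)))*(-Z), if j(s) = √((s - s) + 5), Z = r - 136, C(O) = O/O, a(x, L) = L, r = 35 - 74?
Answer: 175*√5 ≈ 391.31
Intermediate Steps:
r = -39
C(O) = 1
Z = -175 (Z = -39 - 136 = -175)
j(s) = √5 (j(s) = √(0 + 5) = √5)
j(C(a(5, 4)))*(-Z) = √5*(-1*(-175)) = √5*175 = 175*√5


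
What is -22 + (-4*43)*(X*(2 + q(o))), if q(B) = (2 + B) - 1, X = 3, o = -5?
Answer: 1010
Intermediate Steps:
q(B) = 1 + B
-22 + (-4*43)*(X*(2 + q(o))) = -22 + (-4*43)*(3*(2 + (1 - 5))) = -22 - 516*(2 - 4) = -22 - 516*(-2) = -22 - 172*(-6) = -22 + 1032 = 1010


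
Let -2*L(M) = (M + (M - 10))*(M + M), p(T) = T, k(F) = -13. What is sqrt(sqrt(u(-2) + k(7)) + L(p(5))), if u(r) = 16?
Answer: 3**(1/4) ≈ 1.3161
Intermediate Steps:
L(M) = -M*(-10 + 2*M) (L(M) = -(M + (M - 10))*(M + M)/2 = -(M + (-10 + M))*2*M/2 = -(-10 + 2*M)*2*M/2 = -M*(-10 + 2*M))
sqrt(sqrt(u(-2) + k(7)) + L(p(5))) = sqrt(sqrt(16 - 13) + 2*5*(5 - 1*5)) = sqrt(sqrt(3) + 2*5*(5 - 5)) = sqrt(sqrt(3) + 2*5*0) = sqrt(sqrt(3) + 0) = sqrt(sqrt(3)) = 3**(1/4)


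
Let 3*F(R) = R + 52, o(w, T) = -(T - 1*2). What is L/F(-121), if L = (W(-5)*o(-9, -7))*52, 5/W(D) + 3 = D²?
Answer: -1170/253 ≈ -4.6245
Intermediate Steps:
W(D) = 5/(-3 + D²)
o(w, T) = 2 - T (o(w, T) = -(T - 2) = -(-2 + T) = 2 - T)
L = 1170/11 (L = ((5/(-3 + (-5)²))*(2 - 1*(-7)))*52 = ((5/(-3 + 25))*(2 + 7))*52 = ((5/22)*9)*52 = (45/22)*52 = 1170/11 ≈ 106.36)
F(R) = 52/3 + R/3 (F(R) = (R + 52)/3 = (52 + R)/3 = 52/3 + R/3)
L/F(-121) = 1170/(11*(52/3 + (⅓)*(-121))) = 1170/(11*(52/3 - 121/3)) = (1170/11)/(-23) = (1170/11)*(-1/23) = -1170/253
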